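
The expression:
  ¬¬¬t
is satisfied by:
  {t: False}


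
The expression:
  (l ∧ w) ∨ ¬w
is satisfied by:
  {l: True, w: False}
  {w: False, l: False}
  {w: True, l: True}


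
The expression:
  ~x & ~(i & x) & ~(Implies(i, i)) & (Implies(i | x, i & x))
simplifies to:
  False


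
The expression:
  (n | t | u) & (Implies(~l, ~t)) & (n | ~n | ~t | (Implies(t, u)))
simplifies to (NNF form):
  (l & t) | (n & ~t) | (u & ~t)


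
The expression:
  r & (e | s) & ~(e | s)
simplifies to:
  False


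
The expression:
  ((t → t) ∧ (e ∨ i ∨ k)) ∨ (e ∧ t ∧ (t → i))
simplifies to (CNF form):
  e ∨ i ∨ k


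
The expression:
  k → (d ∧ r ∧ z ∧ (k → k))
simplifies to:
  (d ∧ r ∧ z) ∨ ¬k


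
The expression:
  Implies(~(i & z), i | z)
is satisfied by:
  {i: True, z: True}
  {i: True, z: False}
  {z: True, i: False}


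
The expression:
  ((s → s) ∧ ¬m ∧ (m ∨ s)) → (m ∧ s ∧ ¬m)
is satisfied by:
  {m: True, s: False}
  {s: False, m: False}
  {s: True, m: True}


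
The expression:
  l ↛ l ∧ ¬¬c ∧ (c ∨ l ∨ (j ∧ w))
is never true.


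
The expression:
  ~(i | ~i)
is never true.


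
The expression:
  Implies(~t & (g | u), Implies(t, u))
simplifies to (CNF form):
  True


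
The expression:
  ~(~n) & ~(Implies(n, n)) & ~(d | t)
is never true.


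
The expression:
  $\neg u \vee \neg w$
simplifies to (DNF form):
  $\neg u \vee \neg w$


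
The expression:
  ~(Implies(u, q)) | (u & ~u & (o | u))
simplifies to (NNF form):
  u & ~q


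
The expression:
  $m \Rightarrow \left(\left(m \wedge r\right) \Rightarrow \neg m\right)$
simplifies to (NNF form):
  $\neg m \vee \neg r$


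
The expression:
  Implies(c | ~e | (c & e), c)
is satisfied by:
  {c: True, e: True}
  {c: True, e: False}
  {e: True, c: False}


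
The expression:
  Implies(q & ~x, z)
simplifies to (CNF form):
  x | z | ~q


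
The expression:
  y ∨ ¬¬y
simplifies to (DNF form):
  y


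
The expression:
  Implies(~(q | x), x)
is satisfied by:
  {x: True, q: True}
  {x: True, q: False}
  {q: True, x: False}


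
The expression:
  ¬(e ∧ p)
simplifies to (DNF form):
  ¬e ∨ ¬p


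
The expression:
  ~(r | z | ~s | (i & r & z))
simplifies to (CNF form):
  s & ~r & ~z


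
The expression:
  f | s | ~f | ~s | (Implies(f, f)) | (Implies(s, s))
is always true.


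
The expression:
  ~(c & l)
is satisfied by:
  {l: False, c: False}
  {c: True, l: False}
  {l: True, c: False}


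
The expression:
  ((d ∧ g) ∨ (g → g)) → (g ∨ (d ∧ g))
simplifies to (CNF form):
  g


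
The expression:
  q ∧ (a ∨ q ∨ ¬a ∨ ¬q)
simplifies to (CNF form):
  q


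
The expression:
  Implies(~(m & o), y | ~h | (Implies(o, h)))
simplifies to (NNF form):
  True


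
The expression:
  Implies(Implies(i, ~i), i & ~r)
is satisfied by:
  {i: True}


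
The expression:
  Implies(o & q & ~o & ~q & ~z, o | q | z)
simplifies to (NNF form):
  True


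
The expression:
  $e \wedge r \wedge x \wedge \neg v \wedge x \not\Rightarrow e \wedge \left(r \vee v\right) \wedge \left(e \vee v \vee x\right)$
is never true.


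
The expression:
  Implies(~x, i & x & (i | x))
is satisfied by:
  {x: True}


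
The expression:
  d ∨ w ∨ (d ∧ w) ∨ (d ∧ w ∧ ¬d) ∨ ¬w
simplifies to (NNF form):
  True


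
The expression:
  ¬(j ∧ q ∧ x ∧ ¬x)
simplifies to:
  True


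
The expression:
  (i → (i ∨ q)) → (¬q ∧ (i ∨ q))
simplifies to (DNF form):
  i ∧ ¬q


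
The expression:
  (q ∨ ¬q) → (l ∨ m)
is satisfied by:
  {m: True, l: True}
  {m: True, l: False}
  {l: True, m: False}


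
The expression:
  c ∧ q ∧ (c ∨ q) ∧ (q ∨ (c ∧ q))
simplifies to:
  c ∧ q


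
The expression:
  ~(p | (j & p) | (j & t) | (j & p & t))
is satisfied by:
  {t: False, p: False, j: False}
  {j: True, t: False, p: False}
  {t: True, j: False, p: False}


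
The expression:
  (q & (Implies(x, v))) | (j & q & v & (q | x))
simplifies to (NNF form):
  q & (v | ~x)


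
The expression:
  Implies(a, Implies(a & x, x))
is always true.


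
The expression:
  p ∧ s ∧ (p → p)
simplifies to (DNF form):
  p ∧ s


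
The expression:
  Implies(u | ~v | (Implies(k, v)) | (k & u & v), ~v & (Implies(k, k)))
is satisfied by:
  {v: False}


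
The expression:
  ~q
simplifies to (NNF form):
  ~q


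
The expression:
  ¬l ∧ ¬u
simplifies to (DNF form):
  ¬l ∧ ¬u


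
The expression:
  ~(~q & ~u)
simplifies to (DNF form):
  q | u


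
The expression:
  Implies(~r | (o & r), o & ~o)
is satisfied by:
  {r: True, o: False}


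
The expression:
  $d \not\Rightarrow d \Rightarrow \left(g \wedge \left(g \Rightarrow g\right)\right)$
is always true.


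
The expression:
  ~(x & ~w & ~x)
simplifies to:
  True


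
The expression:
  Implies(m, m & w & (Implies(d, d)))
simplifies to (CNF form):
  w | ~m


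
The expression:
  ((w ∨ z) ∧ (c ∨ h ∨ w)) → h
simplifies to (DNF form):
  h ∨ (¬c ∧ ¬w) ∨ (¬w ∧ ¬z)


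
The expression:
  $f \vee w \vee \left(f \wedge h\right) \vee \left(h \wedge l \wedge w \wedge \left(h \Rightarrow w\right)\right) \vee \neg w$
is always true.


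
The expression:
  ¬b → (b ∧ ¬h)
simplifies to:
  b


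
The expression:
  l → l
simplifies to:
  True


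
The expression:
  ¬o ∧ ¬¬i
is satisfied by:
  {i: True, o: False}


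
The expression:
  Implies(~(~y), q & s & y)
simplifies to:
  ~y | (q & s)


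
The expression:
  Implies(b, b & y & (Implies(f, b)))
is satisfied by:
  {y: True, b: False}
  {b: False, y: False}
  {b: True, y: True}


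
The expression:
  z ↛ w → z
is always true.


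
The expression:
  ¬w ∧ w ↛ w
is never true.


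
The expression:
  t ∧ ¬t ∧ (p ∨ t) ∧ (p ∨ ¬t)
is never true.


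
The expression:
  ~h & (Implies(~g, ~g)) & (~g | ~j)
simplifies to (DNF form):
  (~g & ~h) | (~h & ~j)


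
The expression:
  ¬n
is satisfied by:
  {n: False}


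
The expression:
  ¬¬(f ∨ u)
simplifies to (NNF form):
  f ∨ u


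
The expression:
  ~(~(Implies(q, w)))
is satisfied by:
  {w: True, q: False}
  {q: False, w: False}
  {q: True, w: True}


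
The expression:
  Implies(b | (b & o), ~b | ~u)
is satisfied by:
  {u: False, b: False}
  {b: True, u: False}
  {u: True, b: False}


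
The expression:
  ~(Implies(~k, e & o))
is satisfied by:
  {e: False, k: False, o: False}
  {o: True, e: False, k: False}
  {e: True, o: False, k: False}


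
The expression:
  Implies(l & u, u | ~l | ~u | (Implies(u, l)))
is always true.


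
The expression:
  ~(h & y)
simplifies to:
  ~h | ~y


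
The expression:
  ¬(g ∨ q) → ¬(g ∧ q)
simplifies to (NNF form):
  True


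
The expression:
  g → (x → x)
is always true.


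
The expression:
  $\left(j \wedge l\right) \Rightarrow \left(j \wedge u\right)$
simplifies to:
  $u \vee \neg j \vee \neg l$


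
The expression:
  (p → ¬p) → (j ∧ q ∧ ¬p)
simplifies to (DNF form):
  p ∨ (j ∧ q)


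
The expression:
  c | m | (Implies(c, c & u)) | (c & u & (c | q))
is always true.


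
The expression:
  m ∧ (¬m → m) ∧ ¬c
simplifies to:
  m ∧ ¬c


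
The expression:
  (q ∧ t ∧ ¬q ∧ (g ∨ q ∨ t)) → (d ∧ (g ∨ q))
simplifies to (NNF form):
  True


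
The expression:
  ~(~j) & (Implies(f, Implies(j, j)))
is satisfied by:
  {j: True}


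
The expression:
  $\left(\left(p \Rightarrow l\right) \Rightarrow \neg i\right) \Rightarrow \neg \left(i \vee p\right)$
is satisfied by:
  {i: True, l: True, p: False}
  {i: True, l: False, p: False}
  {l: True, i: False, p: False}
  {i: False, l: False, p: False}
  {i: True, p: True, l: True}


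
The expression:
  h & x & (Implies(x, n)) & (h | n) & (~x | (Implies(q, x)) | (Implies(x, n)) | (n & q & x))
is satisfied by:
  {h: True, x: True, n: True}


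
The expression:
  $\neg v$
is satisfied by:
  {v: False}


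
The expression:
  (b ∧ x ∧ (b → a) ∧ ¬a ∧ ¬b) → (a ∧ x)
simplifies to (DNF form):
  True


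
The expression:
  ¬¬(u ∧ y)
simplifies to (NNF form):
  u ∧ y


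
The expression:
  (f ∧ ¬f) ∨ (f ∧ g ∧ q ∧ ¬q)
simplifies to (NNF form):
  False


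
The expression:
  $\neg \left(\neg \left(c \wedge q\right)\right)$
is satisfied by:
  {c: True, q: True}


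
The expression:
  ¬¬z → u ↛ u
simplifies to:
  ¬z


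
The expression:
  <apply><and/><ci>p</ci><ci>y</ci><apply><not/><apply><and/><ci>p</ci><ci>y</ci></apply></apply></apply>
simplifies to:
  <false/>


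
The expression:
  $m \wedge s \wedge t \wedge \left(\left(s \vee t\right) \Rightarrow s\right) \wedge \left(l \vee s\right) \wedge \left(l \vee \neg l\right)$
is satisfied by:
  {t: True, m: True, s: True}


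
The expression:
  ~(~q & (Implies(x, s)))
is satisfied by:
  {x: True, q: True, s: False}
  {q: True, s: False, x: False}
  {x: True, q: True, s: True}
  {q: True, s: True, x: False}
  {x: True, s: False, q: False}


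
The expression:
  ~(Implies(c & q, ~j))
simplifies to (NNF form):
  c & j & q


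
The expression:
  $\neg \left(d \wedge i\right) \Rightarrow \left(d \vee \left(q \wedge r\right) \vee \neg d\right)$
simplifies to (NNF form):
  $\text{True}$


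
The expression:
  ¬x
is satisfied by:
  {x: False}


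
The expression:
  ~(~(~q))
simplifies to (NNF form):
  ~q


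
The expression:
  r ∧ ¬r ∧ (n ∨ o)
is never true.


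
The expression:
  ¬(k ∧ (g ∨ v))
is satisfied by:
  {g: False, k: False, v: False}
  {v: True, g: False, k: False}
  {g: True, v: False, k: False}
  {v: True, g: True, k: False}
  {k: True, v: False, g: False}


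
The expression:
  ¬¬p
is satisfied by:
  {p: True}


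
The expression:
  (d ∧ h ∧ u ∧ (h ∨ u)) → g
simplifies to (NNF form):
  g ∨ ¬d ∨ ¬h ∨ ¬u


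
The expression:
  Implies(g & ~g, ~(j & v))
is always true.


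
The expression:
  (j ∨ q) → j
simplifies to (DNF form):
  j ∨ ¬q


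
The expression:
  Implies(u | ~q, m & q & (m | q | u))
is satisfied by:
  {m: True, q: True, u: False}
  {q: True, u: False, m: False}
  {m: True, u: True, q: True}


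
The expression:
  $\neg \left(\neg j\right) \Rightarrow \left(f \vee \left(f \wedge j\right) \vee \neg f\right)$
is always true.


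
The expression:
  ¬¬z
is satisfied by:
  {z: True}


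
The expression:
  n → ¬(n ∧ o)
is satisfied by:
  {o: False, n: False}
  {n: True, o: False}
  {o: True, n: False}


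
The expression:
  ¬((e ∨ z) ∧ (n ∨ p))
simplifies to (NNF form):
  (¬e ∨ ¬n) ∧ (¬e ∨ ¬p) ∧ (¬n ∨ ¬z) ∧ (¬p ∨ ¬z)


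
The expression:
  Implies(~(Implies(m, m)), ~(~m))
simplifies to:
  True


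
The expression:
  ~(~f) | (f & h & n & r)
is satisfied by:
  {f: True}


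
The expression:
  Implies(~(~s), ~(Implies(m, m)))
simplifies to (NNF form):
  ~s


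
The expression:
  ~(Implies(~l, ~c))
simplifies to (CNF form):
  c & ~l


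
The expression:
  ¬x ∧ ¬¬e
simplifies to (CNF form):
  e ∧ ¬x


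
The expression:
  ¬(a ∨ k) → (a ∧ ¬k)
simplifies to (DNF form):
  a ∨ k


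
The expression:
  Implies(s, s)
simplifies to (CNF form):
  True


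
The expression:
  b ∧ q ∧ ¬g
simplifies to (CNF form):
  b ∧ q ∧ ¬g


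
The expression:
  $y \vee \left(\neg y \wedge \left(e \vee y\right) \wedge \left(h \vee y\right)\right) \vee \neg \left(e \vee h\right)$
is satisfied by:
  {y: True, h: False, e: False}
  {e: True, y: True, h: False}
  {y: True, h: True, e: False}
  {e: True, y: True, h: True}
  {e: False, h: False, y: False}
  {e: True, h: True, y: False}


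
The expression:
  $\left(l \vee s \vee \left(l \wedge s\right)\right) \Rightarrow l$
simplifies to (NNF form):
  $l \vee \neg s$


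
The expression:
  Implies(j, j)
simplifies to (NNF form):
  True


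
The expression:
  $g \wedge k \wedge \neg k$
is never true.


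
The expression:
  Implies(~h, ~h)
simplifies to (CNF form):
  True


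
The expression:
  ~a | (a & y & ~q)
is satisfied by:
  {y: True, a: False, q: False}
  {y: False, a: False, q: False}
  {q: True, y: True, a: False}
  {q: True, y: False, a: False}
  {a: True, y: True, q: False}


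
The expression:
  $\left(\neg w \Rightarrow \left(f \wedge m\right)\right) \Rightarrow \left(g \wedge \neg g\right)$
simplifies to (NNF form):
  $\neg w \wedge \left(\neg f \vee \neg m\right)$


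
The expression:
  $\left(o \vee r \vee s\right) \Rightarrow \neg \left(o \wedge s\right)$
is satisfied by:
  {s: False, o: False}
  {o: True, s: False}
  {s: True, o: False}


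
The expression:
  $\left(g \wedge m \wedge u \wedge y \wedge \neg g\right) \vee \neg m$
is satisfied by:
  {m: False}


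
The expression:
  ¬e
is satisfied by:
  {e: False}


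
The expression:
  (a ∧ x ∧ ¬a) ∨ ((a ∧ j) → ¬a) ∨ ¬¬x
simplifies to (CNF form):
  x ∨ ¬a ∨ ¬j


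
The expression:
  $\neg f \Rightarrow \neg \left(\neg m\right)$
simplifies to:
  $f \vee m$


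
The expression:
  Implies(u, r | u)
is always true.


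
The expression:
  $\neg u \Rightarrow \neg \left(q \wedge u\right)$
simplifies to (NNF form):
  $\text{True}$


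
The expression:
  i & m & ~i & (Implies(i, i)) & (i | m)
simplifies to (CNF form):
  False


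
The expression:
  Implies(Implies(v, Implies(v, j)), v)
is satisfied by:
  {v: True}


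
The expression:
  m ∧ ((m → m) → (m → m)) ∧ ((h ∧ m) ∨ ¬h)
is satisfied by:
  {m: True}


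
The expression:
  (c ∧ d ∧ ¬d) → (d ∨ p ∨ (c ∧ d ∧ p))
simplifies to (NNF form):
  True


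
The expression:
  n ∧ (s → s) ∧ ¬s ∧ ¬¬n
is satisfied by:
  {n: True, s: False}


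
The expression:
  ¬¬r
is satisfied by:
  {r: True}


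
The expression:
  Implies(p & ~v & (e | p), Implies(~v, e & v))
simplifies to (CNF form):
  v | ~p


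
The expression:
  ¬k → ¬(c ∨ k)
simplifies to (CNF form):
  k ∨ ¬c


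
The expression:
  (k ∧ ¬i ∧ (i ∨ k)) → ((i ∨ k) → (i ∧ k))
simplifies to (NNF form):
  i ∨ ¬k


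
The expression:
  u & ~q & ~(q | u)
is never true.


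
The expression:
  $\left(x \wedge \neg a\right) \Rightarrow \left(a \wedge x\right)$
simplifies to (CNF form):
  $a \vee \neg x$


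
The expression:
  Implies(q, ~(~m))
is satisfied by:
  {m: True, q: False}
  {q: False, m: False}
  {q: True, m: True}


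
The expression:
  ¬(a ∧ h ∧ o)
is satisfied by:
  {h: False, o: False, a: False}
  {a: True, h: False, o: False}
  {o: True, h: False, a: False}
  {a: True, o: True, h: False}
  {h: True, a: False, o: False}
  {a: True, h: True, o: False}
  {o: True, h: True, a: False}


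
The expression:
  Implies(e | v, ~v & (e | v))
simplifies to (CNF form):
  ~v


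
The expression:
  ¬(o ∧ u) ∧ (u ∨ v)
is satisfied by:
  {v: True, u: False, o: False}
  {v: True, o: True, u: False}
  {v: True, u: True, o: False}
  {u: True, o: False, v: False}


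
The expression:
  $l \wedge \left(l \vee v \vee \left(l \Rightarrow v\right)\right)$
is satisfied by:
  {l: True}


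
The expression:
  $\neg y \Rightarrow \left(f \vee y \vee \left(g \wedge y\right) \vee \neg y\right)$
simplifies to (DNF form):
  $\text{True}$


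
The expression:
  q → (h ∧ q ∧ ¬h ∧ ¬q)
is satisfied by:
  {q: False}


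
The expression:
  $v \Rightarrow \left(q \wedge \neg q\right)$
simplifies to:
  $\neg v$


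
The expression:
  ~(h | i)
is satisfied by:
  {i: False, h: False}


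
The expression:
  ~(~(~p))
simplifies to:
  ~p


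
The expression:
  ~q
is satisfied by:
  {q: False}


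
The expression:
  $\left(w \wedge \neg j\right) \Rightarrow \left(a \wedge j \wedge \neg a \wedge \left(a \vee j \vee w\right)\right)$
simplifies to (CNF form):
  $j \vee \neg w$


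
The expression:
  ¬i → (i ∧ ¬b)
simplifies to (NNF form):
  i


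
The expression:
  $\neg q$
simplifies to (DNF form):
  $\neg q$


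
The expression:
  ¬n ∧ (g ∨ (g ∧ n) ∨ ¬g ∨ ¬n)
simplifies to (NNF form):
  ¬n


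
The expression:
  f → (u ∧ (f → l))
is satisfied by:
  {l: True, u: True, f: False}
  {l: True, u: False, f: False}
  {u: True, l: False, f: False}
  {l: False, u: False, f: False}
  {f: True, l: True, u: True}


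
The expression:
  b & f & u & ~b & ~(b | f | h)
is never true.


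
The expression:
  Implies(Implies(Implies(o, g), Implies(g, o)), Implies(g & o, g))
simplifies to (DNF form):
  True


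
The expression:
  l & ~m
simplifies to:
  l & ~m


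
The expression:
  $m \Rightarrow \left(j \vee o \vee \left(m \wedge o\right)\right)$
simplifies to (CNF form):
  $j \vee o \vee \neg m$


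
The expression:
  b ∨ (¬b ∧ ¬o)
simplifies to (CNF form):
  b ∨ ¬o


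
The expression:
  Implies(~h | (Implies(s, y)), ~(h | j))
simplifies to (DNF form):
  (h & ~h) | (~h & ~j) | (h & s & ~h) | (h & s & ~y) | (h & ~h & ~y) | (s & ~h & ~j) | (s & ~j & ~y) | (~h & ~j & ~y)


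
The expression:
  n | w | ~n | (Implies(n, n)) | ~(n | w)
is always true.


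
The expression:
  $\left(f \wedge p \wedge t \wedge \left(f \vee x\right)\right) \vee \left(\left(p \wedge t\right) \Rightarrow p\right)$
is always true.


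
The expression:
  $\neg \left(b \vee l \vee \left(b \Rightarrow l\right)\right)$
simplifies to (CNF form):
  $\text{False}$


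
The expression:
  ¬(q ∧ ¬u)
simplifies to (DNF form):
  u ∨ ¬q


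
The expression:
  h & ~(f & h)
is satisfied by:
  {h: True, f: False}


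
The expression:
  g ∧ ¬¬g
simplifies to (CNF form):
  g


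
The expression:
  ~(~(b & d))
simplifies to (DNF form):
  b & d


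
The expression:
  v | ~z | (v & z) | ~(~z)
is always true.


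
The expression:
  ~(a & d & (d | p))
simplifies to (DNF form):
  ~a | ~d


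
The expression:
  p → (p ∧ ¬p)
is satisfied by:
  {p: False}


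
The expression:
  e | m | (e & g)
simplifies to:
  e | m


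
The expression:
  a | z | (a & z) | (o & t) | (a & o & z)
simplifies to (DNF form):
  a | z | (o & t)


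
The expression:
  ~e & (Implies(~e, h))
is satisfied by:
  {h: True, e: False}


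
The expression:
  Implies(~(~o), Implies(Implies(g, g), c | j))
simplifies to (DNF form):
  c | j | ~o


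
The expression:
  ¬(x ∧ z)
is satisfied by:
  {z: False, x: False}
  {x: True, z: False}
  {z: True, x: False}


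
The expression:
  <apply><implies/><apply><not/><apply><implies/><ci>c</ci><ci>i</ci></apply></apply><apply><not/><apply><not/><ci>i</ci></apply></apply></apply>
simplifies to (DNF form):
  <apply><or/><ci>i</ci><apply><not/><ci>c</ci></apply></apply>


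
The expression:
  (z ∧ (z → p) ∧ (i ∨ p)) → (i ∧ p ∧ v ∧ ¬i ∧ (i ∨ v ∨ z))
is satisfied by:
  {p: False, z: False}
  {z: True, p: False}
  {p: True, z: False}


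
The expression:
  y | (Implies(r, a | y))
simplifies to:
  a | y | ~r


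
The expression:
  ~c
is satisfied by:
  {c: False}


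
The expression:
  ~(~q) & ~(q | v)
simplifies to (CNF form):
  False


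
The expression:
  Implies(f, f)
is always true.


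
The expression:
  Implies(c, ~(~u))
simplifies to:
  u | ~c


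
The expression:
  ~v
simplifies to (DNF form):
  ~v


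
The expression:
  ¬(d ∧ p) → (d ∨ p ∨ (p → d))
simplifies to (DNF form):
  True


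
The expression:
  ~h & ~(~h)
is never true.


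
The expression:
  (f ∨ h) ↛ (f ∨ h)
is never true.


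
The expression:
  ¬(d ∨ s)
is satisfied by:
  {d: False, s: False}


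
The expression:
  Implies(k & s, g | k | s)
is always true.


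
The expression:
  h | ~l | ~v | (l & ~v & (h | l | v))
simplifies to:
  h | ~l | ~v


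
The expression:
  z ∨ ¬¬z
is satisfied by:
  {z: True}


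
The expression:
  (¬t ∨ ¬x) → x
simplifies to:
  x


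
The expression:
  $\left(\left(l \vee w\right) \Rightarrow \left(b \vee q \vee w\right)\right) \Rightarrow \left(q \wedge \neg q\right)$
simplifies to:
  $l \wedge \neg b \wedge \neg q \wedge \neg w$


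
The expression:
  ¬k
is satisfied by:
  {k: False}


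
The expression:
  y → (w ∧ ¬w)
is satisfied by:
  {y: False}


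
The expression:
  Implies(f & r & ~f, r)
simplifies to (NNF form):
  True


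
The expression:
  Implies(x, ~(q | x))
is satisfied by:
  {x: False}


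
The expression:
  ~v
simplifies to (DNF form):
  ~v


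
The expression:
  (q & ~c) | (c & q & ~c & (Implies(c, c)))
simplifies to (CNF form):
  q & ~c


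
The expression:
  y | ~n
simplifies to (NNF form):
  y | ~n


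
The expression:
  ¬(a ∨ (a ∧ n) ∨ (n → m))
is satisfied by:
  {n: True, a: False, m: False}


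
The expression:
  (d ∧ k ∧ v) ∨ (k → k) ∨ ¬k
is always true.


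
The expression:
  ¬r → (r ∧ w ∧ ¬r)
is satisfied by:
  {r: True}


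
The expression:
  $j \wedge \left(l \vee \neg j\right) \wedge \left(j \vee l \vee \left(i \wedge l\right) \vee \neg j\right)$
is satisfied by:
  {j: True, l: True}


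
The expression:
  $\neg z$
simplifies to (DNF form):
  $\neg z$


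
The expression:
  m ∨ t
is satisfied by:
  {t: True, m: True}
  {t: True, m: False}
  {m: True, t: False}


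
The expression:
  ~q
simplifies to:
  ~q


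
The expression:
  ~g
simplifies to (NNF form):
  ~g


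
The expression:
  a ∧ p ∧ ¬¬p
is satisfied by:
  {a: True, p: True}


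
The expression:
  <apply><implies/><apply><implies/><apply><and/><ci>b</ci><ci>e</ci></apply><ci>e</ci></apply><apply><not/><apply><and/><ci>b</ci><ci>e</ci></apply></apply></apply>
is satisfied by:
  {e: False, b: False}
  {b: True, e: False}
  {e: True, b: False}


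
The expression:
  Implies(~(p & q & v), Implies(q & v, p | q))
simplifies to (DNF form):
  True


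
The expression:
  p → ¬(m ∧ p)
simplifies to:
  ¬m ∨ ¬p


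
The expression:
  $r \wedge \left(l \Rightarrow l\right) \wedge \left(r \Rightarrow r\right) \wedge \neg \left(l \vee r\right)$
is never true.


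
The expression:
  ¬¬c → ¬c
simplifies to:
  ¬c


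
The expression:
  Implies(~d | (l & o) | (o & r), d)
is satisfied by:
  {d: True}


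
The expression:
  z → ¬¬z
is always true.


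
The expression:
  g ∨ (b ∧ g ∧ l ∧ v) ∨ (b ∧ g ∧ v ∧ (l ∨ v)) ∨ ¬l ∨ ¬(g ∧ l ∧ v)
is always true.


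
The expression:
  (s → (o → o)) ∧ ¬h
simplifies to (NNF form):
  ¬h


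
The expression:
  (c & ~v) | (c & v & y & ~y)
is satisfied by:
  {c: True, v: False}


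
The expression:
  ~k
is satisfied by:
  {k: False}


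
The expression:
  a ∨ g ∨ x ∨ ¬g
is always true.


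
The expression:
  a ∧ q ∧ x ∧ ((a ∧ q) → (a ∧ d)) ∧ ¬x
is never true.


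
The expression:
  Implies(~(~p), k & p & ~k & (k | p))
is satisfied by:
  {p: False}


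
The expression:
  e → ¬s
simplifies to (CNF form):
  ¬e ∨ ¬s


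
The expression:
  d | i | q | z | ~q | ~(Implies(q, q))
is always true.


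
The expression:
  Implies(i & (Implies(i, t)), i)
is always true.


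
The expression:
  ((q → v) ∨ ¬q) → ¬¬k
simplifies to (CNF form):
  (k ∨ q) ∧ (k ∨ ¬v)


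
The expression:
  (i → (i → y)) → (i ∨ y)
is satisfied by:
  {i: True, y: True}
  {i: True, y: False}
  {y: True, i: False}


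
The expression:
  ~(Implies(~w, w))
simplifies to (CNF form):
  ~w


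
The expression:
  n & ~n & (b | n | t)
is never true.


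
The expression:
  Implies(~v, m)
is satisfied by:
  {m: True, v: True}
  {m: True, v: False}
  {v: True, m: False}


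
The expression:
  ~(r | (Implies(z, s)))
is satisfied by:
  {z: True, r: False, s: False}


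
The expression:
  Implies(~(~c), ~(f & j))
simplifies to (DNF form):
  ~c | ~f | ~j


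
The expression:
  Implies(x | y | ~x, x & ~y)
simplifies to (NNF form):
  x & ~y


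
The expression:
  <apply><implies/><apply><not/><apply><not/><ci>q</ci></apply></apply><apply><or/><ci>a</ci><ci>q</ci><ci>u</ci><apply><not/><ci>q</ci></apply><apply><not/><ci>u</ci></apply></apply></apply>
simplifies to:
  <true/>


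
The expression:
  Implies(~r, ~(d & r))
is always true.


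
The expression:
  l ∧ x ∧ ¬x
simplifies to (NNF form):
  False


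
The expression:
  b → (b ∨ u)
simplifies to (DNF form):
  True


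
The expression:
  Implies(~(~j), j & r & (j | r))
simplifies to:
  r | ~j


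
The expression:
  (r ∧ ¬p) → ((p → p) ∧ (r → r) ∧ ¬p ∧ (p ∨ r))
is always true.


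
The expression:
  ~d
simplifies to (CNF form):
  ~d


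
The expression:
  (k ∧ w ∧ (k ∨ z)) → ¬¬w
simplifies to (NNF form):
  True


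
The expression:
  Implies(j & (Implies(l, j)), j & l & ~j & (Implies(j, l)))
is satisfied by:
  {j: False}


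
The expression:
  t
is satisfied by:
  {t: True}


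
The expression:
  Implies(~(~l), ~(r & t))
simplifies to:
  ~l | ~r | ~t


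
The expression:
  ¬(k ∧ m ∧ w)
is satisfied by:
  {w: False, k: False, m: False}
  {m: True, w: False, k: False}
  {k: True, w: False, m: False}
  {m: True, k: True, w: False}
  {w: True, m: False, k: False}
  {m: True, w: True, k: False}
  {k: True, w: True, m: False}


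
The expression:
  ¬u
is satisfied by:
  {u: False}


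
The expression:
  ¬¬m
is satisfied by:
  {m: True}


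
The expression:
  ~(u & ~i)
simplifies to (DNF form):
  i | ~u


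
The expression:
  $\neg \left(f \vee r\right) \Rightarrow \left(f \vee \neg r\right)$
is always true.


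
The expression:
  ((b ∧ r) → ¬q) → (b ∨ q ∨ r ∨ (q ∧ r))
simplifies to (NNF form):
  b ∨ q ∨ r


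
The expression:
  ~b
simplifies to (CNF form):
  ~b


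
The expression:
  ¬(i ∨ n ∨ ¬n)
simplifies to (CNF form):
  False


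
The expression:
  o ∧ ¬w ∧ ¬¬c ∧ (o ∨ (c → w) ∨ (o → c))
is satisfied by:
  {c: True, o: True, w: False}


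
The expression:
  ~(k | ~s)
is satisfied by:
  {s: True, k: False}


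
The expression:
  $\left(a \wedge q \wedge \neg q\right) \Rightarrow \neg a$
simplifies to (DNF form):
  $\text{True}$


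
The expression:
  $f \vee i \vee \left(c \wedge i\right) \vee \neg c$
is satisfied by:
  {i: True, f: True, c: False}
  {i: True, f: False, c: False}
  {f: True, i: False, c: False}
  {i: False, f: False, c: False}
  {i: True, c: True, f: True}
  {i: True, c: True, f: False}
  {c: True, f: True, i: False}


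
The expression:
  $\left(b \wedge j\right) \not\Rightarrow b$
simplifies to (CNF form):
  $\text{False}$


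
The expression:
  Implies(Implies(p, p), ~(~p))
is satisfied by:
  {p: True}


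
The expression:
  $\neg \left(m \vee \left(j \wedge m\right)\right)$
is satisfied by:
  {m: False}


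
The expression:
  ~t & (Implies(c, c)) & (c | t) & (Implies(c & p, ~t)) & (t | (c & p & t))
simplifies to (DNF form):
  False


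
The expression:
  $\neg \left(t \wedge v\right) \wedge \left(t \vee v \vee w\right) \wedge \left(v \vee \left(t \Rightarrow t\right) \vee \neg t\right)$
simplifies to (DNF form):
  $\left(t \wedge \neg v\right) \vee \left(v \wedge \neg t\right) \vee \left(w \wedge \neg t\right)$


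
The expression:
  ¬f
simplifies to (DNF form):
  ¬f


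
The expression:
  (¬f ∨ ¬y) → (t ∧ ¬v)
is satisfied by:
  {f: True, y: True, t: True, v: False}
  {f: True, y: True, t: False, v: False}
  {f: True, t: True, y: False, v: False}
  {y: True, t: True, f: False, v: False}
  {t: True, f: False, y: False, v: False}
  {v: True, f: True, y: True, t: True}
  {v: True, f: True, y: True, t: False}


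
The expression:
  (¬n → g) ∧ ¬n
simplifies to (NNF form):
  g ∧ ¬n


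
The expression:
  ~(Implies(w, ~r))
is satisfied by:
  {r: True, w: True}


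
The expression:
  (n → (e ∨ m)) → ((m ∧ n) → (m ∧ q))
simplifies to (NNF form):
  q ∨ ¬m ∨ ¬n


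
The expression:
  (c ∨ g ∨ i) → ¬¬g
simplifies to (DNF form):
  g ∨ (¬c ∧ ¬i)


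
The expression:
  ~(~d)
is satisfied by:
  {d: True}


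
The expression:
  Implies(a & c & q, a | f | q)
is always true.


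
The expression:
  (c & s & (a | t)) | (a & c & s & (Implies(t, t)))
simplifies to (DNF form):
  (a & c & s) | (c & s & t)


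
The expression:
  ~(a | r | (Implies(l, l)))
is never true.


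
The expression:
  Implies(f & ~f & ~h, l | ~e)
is always true.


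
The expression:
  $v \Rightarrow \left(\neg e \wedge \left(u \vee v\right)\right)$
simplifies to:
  $\neg e \vee \neg v$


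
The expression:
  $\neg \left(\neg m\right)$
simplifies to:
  $m$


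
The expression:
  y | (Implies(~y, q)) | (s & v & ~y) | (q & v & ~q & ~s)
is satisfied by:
  {y: True, q: True, v: True, s: True}
  {y: True, q: True, v: True, s: False}
  {y: True, q: True, s: True, v: False}
  {y: True, q: True, s: False, v: False}
  {y: True, v: True, s: True, q: False}
  {y: True, v: True, s: False, q: False}
  {y: True, v: False, s: True, q: False}
  {y: True, v: False, s: False, q: False}
  {q: True, v: True, s: True, y: False}
  {q: True, v: True, s: False, y: False}
  {q: True, s: True, v: False, y: False}
  {q: True, s: False, v: False, y: False}
  {v: True, s: True, q: False, y: False}


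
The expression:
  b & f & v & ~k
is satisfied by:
  {b: True, f: True, v: True, k: False}


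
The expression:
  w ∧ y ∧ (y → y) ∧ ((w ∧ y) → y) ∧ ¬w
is never true.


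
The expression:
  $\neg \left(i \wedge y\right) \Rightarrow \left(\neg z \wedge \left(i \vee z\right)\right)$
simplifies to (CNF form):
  $i \wedge \left(y \vee \neg z\right)$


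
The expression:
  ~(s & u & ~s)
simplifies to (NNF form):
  True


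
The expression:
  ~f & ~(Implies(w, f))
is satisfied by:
  {w: True, f: False}


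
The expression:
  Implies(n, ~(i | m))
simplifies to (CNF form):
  (~i | ~n) & (~m | ~n)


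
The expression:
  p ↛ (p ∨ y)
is never true.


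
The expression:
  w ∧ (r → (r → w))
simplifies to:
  w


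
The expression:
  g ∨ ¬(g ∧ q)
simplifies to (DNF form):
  True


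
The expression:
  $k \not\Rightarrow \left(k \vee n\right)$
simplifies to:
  $\text{False}$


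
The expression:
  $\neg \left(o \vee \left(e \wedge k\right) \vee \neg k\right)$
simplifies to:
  $k \wedge \neg e \wedge \neg o$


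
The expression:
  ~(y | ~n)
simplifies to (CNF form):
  n & ~y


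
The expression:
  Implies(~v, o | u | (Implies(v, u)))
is always true.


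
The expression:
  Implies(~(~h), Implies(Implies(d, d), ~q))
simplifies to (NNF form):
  ~h | ~q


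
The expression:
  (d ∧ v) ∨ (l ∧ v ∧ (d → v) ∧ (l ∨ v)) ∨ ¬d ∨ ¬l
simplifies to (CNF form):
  v ∨ ¬d ∨ ¬l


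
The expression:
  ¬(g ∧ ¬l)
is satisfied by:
  {l: True, g: False}
  {g: False, l: False}
  {g: True, l: True}


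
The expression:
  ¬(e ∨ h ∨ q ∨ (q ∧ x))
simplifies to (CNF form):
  ¬e ∧ ¬h ∧ ¬q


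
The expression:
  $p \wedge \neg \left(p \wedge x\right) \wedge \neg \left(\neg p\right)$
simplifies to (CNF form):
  $p \wedge \neg x$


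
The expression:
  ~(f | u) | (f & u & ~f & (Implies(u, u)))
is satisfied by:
  {u: False, f: False}


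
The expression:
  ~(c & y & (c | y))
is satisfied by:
  {c: False, y: False}
  {y: True, c: False}
  {c: True, y: False}


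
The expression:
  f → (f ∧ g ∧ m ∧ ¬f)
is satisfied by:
  {f: False}


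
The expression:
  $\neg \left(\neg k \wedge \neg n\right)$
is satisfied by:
  {n: True, k: True}
  {n: True, k: False}
  {k: True, n: False}


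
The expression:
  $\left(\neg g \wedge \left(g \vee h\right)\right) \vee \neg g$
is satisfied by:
  {g: False}


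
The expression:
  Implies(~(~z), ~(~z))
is always true.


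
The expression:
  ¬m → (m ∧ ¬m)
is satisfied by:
  {m: True}


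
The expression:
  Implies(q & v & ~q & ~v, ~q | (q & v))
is always true.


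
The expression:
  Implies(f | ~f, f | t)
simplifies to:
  f | t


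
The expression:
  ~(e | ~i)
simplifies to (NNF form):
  i & ~e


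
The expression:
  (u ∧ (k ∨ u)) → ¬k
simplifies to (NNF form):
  ¬k ∨ ¬u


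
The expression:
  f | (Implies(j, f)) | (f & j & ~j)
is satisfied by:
  {f: True, j: False}
  {j: False, f: False}
  {j: True, f: True}


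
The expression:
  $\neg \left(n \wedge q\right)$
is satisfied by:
  {q: False, n: False}
  {n: True, q: False}
  {q: True, n: False}


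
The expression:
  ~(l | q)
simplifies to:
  ~l & ~q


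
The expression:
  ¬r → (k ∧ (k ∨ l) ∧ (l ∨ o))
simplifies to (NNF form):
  r ∨ (k ∧ l) ∨ (k ∧ o)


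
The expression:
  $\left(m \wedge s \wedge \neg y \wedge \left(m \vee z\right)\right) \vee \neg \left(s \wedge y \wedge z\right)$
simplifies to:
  $\neg s \vee \neg y \vee \neg z$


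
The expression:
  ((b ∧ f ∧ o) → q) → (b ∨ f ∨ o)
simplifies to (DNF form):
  b ∨ f ∨ o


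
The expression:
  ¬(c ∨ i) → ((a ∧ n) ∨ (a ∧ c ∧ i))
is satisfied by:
  {i: True, a: True, c: True, n: True}
  {i: True, a: True, c: True, n: False}
  {i: True, c: True, n: True, a: False}
  {i: True, c: True, n: False, a: False}
  {i: True, a: True, n: True, c: False}
  {i: True, a: True, n: False, c: False}
  {i: True, n: True, c: False, a: False}
  {i: True, n: False, c: False, a: False}
  {a: True, c: True, n: True, i: False}
  {a: True, c: True, n: False, i: False}
  {c: True, n: True, i: False, a: False}
  {c: True, i: False, n: False, a: False}
  {a: True, n: True, i: False, c: False}


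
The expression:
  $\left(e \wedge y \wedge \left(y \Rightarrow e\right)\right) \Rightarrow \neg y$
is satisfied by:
  {e: False, y: False}
  {y: True, e: False}
  {e: True, y: False}


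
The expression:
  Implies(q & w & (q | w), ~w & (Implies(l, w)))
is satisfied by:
  {w: False, q: False}
  {q: True, w: False}
  {w: True, q: False}


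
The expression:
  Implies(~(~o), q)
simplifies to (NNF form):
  q | ~o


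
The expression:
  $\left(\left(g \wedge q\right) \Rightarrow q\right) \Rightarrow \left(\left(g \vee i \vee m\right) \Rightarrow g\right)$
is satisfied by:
  {g: True, m: False, i: False}
  {i: True, g: True, m: False}
  {g: True, m: True, i: False}
  {i: True, g: True, m: True}
  {i: False, m: False, g: False}


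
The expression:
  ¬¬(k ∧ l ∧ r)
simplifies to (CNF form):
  k ∧ l ∧ r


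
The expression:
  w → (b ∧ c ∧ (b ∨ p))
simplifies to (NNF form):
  (b ∧ c) ∨ ¬w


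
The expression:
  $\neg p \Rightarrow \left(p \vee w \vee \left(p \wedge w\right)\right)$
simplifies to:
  $p \vee w$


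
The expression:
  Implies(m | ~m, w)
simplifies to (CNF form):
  w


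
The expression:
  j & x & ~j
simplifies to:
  False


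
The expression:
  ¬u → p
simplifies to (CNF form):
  p ∨ u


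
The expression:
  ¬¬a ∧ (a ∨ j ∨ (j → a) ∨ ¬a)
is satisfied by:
  {a: True}


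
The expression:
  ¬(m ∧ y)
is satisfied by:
  {m: False, y: False}
  {y: True, m: False}
  {m: True, y: False}


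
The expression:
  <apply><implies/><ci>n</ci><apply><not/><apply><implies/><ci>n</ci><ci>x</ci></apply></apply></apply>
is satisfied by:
  {x: False, n: False}
  {n: True, x: False}
  {x: True, n: False}


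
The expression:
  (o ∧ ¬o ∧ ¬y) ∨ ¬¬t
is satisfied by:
  {t: True}


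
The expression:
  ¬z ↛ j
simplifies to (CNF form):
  j ∨ ¬z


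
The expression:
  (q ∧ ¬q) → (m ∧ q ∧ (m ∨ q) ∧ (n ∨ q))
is always true.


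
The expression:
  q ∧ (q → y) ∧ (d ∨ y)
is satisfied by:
  {y: True, q: True}


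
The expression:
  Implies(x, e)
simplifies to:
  e | ~x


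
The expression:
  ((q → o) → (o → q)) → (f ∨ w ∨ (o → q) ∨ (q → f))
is always true.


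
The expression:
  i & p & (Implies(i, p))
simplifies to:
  i & p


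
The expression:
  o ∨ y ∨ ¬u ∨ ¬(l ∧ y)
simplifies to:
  True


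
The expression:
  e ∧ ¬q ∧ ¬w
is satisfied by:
  {e: True, q: False, w: False}


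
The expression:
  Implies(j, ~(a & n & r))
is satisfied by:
  {r: False, n: False, a: False, j: False}
  {j: True, r: False, n: False, a: False}
  {a: True, r: False, n: False, j: False}
  {j: True, a: True, r: False, n: False}
  {n: True, j: False, r: False, a: False}
  {j: True, n: True, r: False, a: False}
  {a: True, n: True, j: False, r: False}
  {j: True, a: True, n: True, r: False}
  {r: True, a: False, n: False, j: False}
  {j: True, r: True, a: False, n: False}
  {a: True, r: True, j: False, n: False}
  {j: True, a: True, r: True, n: False}
  {n: True, r: True, a: False, j: False}
  {j: True, n: True, r: True, a: False}
  {a: True, n: True, r: True, j: False}


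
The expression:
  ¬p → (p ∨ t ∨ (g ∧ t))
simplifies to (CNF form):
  p ∨ t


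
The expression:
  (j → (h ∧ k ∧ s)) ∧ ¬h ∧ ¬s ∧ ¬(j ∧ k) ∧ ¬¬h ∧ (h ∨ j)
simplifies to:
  False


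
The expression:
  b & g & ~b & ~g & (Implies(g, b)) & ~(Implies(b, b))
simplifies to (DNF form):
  False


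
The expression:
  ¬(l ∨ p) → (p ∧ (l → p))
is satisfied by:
  {l: True, p: True}
  {l: True, p: False}
  {p: True, l: False}


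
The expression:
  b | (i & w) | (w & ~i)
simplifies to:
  b | w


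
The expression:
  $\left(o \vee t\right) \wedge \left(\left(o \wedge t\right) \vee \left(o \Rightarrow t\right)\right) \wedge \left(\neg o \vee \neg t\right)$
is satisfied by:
  {t: True, o: False}


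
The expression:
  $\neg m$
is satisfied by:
  {m: False}


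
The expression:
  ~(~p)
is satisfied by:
  {p: True}


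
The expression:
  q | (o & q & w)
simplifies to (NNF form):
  q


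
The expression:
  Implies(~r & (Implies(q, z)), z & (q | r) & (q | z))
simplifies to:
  q | r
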